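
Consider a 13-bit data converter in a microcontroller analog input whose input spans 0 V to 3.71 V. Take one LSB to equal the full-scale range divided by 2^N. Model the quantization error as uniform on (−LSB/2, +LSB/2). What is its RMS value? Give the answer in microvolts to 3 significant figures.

Range is 3.71 V.
LSB = 3.71 V / 2^13 = 452.88 µV.
RMS of a uniform error over width LSB is LSB/√12 = 131 µV.

131 µV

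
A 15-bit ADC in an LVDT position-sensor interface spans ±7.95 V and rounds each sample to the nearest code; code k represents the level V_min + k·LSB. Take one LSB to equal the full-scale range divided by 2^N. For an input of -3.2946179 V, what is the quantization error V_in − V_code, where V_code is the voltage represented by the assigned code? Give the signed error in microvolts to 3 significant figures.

Full-scale range = 7.95 V − (-7.95 V) = 15.9 V. LSB = 15.9 V / 2^15 ≈ 485.2 µV.
Position in LSBs: (-3.2946179 − (-7.95)) × 32768/15.9 = 9594.1862; rounding gives k = 9594.
V_code = V_min + k × range/2^15 = -7.95 + 9594 × 15.9/32768 = -3.2947082520 V.
V_in − V_code = -3.2946179 − (-3.2947082520) = +90.4 µV.

+90.4 µV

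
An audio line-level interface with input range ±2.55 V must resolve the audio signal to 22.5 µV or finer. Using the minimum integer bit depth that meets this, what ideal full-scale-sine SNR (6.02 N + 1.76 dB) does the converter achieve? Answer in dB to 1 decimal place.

Range = 2.55 − (-2.55) = 5.1 V.
Need 2^N ≥ 5.1 V / 22.5 µV = 226700 → N_min = 18.
Ideal SNR at N = 18: 6.02·18 + 1.76 = 110.1 dB.

110.1 dB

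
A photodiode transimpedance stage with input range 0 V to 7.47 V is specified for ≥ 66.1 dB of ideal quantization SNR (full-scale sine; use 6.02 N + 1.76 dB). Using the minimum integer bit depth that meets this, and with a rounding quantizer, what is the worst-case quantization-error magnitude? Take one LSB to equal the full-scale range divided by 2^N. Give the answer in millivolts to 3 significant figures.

V_FS = 7.47 V.
6.02 N + 1.76 ≥ 66.1 gives N ≥ 10.688, so the minimum integer is 11.
LSB = 7.47 V ÷ 2^11 = 7.47/2048 V = 3.6475 mV.
Half an LSB is 1.82 mV.

1.82 mV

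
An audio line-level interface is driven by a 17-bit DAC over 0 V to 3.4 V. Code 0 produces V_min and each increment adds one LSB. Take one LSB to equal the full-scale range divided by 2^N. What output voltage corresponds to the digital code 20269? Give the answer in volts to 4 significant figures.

0.5258 V

Span = 3.4 V. LSB = 3.4 V / 2^17.
V_out = V_min + code × LSB = 0 V + 20269 × 3.4 V / 131072
      = 0 + 0.525777 = 0.525777 V.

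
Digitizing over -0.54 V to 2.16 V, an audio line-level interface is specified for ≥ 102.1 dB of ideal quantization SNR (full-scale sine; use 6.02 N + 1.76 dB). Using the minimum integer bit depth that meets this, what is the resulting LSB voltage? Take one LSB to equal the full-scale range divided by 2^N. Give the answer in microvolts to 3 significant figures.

Span: 2.16 V − (-0.54 V) = 2.7 V.
N ≥ (102.1 − 1.76)/6.02 = 16.668 → N_min = 17.
LSB = 2.7 V ÷ 2^17 = 2.7/131072 V = 20.6 µV.

20.6 µV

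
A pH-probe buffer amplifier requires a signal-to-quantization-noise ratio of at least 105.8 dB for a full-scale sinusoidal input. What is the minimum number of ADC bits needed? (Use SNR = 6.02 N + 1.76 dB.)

6.02 N + 1.76 ≥ 105.8 gives N ≥ 17.282, so the minimum integer is 18.

18 bits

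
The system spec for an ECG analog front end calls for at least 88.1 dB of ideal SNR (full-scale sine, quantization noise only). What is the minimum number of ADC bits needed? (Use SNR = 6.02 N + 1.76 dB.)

15 bits

N ≥ (88.1 − 1.76)/6.02 = 14.342 → N_min = 15.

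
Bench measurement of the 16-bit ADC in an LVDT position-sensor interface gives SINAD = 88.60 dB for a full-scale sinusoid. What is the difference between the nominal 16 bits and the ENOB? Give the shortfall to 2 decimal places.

1.57 bits

Effective bits = (88.60 − 1.76)/6.02 = 14.4252.
Lost resolution: 16 − 14.4252 = 1.5748 bits.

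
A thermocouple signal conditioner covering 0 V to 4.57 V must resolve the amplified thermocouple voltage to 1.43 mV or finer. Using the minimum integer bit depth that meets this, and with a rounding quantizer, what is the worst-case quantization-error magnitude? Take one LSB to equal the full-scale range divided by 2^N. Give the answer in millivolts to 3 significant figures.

Span = 4.57 V.
Required number of levels: 4.57/1.43 mV = 3195.8; smallest N with 2^N ≥ that is 12.
LSB = 4.57 V ÷ 2^12 = 4.57/4096 V = 1.1157 mV.
|e|_max = LSB/2 = 0.558 mV.

0.558 mV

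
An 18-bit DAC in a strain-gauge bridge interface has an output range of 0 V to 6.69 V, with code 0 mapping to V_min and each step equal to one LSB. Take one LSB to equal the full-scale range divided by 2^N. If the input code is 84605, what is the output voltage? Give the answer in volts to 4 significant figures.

2.159 V

Span = 6.69 V. LSB = 6.69 V / 2^18.
Output = V_min + (84605/262144) × range = 0 + 0.322742 × 6.69 V
      = 0 + 2.15915 = 2.15915 V.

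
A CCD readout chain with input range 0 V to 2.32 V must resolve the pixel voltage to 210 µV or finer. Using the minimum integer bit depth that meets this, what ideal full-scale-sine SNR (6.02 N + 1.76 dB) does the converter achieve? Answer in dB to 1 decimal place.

Range is 2.32 V.
Levels needed ≥ 2.32/210 µV = 11050. 2^14 = 16384 suffices, so N_min = 14.
Ideal SNR at N = 14: 6.02·14 + 1.76 = 86.0 dB.

86.0 dB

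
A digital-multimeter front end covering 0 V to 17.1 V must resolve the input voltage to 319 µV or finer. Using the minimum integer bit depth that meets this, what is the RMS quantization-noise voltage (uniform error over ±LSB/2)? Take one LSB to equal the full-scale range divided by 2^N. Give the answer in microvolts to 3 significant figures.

75.3 µV

V_FS = 17.1 V.
Levels needed ≥ 17.1/319 µV = 53610. 2^16 = 65536 suffices, so N_min = 16.
Step size = 17.1/65536 V = 260.93 µV.
σ_q = LSB/√12 = 260.93 µV/3.4641 = 75.3 µV.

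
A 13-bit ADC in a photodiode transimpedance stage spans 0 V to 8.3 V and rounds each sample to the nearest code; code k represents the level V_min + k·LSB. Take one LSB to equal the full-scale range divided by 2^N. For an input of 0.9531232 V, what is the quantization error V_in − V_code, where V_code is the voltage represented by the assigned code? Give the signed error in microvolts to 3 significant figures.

Span = 8.3 V. LSB = 8.3 V / 2^13 ≈ 1.013 mV.
(V_in − V_min)/LSB = (0.9531232 − (0)) × 8192/8.3 = 940.7211 → nearest code k = 941.
V_code = 0 + (941/8192) × 8.3 = 0.9534057617 V.
V_in − V_code = 0.9531232 − (0.9534057617) = −283 µV.

−283 µV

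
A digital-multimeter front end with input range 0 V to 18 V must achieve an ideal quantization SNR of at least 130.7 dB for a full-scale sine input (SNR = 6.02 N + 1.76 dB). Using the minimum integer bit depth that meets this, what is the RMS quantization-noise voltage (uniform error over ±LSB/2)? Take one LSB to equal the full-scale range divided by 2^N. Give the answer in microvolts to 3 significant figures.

Full-scale range = 18 V.
N ≥ (130.7 − 1.76)/6.02 = 21.419 → N_min = 22.
One LSB is 18 V / 4194304 = 4.2915 µV.
V_rms = LSB/√12 = 1.24 µV.

1.24 µV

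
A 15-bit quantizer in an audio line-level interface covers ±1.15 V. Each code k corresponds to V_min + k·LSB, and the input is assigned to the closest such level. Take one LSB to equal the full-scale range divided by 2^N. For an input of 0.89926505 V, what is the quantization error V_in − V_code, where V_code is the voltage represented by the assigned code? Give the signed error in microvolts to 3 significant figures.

−14.7 µV

Full-scale range = 1.15 V − (-1.15 V) = 2.3 V. LSB = 2.3 V / 2^15 ≈ 70.19 µV.
Position in LSBs: (0.89926505 − (-1.15)) × 32768/2.3 = 29195.7901; rounding gives k = 29196.
V_code = -1.15 + (29196/32768) × 2.3 = 0.89927978516 V.
Error = V_in − V_code = 0.89926505 − (0.89927978516) = −14.7 µV.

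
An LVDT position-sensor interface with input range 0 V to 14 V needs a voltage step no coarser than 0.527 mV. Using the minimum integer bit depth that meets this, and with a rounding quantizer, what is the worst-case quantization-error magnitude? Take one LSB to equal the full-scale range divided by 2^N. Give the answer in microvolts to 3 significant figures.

V_FS = 14 V.
Need 2^N ≥ 14 V / 0.527 mV = 26570 → N_min = 15.
LSB = 14 V / 2^15 = 427.25 µV.
|e|_max = LSB/2 = 214 µV.

214 µV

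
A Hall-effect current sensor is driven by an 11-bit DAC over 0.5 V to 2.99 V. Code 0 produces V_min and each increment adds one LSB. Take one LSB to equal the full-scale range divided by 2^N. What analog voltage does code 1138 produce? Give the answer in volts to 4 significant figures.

The full-scale span is 2.99 − (0.5) = 2.49 V. LSB = 2.49 V / 2^11.
Output = V_min + (1138/2048) × range = 0.5 + 0.555664 × 2.49 V
      = 0.5 + 1.38360 = 1.88360 V.

1.884 V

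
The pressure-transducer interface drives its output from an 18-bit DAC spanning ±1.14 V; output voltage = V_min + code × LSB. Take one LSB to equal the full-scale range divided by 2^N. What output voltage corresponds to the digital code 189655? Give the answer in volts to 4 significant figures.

0.5095 V

Span: 1.14 V − (-1.14 V) = 2.28 V. LSB = 2.28 V / 2^18.
Output = V_min + (189655/262144) × range = -1.14 + 0.723476 × 2.28 V
      = -1.14 V + 1.64953 V = 0.509526 V.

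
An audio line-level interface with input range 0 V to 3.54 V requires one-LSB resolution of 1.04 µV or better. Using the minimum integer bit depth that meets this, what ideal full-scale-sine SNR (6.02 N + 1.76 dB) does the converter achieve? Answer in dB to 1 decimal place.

Full-scale range = 3.54 V.
Need 2^N ≥ 3.54 V / 1.04 µV = 3.404e6 → N_min = 22.
6.02(22) + 1.76 = 134.20 dB.

134.2 dB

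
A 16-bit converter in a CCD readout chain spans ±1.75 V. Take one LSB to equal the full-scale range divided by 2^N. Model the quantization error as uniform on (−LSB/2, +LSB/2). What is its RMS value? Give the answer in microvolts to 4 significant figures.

The full-scale span is 1.75 − (-1.75) = 3.5 V.
One LSB is 3.5 V / 65536 = 53.4058 µV.
For a uniform distribution on [−LSB/2, +LSB/2], V_rms = LSB/√12 = 53.4058 µV/3.4641 = 15.42 µV.

15.42 µV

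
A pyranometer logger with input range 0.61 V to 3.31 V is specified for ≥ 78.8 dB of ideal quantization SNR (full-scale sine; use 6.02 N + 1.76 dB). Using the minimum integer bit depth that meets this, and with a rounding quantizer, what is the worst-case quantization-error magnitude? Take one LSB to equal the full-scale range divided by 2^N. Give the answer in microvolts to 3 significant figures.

Full-scale range = 3.31 V − (0.61 V) = 2.7 V.
Required N = ⌈(78.8 − 1.76)/6.02⌉ = ⌈12.797⌉ = 13.
LSB = 2.7 V ÷ 2^13 = 2.7/8192 V = 329.59 µV.
Max error for round-to-nearest is LSB/2 = 165 µV.

165 µV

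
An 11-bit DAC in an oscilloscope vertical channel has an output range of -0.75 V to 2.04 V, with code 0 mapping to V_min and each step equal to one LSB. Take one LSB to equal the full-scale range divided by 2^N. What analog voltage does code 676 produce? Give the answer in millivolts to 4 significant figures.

170.9 mV

Span: 2.04 V − (-0.75 V) = 2.79 V. LSB = 2.79 V / 2^11.
Output = V_min + (676/2048) × range = -0.75 + 0.330078 × 2.79 V
      = -0.75 V + 0.920918 V = 0.170918 V.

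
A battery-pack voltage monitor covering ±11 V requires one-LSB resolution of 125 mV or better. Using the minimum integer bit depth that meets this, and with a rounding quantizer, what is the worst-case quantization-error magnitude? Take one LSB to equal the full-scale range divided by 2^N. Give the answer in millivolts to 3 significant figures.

43.0 mV

Full-scale range = 11 V − (-11 V) = 22 V.
22 V / 125 mV = 176.0. Since 2^7 = 128 and 2^8 = 256, N = 8.
Step size = 22/256 V = 85.938 mV.
Max error for round-to-nearest is LSB/2 = 43.0 mV.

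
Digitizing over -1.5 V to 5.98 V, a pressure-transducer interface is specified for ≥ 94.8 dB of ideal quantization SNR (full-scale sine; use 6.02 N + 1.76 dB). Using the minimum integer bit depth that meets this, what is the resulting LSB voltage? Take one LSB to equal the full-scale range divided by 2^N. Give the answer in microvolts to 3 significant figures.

114 µV

Span: 5.98 V − (-1.5 V) = 7.48 V.
Solving 6.02 N ≥ 94.8 − 1.76: N ≥ 15.455. Round up → N = 16.
Step size = 7.48/65536 V = 114 µV.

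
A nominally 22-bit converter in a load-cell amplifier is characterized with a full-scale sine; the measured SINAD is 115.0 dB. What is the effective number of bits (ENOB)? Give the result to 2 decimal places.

ENOB = (115.0 − 1.76)/6.02 = 18.8106 bits.

18.81 bits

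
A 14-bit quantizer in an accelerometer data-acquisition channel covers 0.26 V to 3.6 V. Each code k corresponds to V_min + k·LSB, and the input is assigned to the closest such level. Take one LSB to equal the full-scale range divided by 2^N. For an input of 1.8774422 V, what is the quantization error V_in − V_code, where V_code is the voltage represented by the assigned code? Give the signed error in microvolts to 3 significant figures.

+37.4 µV

Full-scale range = 3.6 V − (0.26 V) = 3.34 V. LSB = 3.34 V / 2^14 ≈ 203.9 µV.
Position in LSBs: (1.8774422 − (0.26)) × 16384/3.34 = 7934.1835; rounding gives k = 7934.
V_code = 0.26 + (7934/16384) × 3.34 = 1.8774047852 V.
e = 1.8774422 − (1.8774047852) = +37.4 µV.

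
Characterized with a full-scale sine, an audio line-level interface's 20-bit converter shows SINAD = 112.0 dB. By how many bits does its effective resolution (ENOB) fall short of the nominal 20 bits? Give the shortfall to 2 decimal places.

N_eff = (112.0 − 1.76)/6.02 = 18.3123 bits.
Shortfall = 20 − 18.3123 = 1.6877 bits.

1.69 bits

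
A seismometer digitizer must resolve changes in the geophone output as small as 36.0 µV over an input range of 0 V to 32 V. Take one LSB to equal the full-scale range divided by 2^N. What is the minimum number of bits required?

Range is 32 V.
32 V / 36.0 µV = 888900. Since 2^19 = 524288 and 2^20 = 1048576, N = 20.

20 bits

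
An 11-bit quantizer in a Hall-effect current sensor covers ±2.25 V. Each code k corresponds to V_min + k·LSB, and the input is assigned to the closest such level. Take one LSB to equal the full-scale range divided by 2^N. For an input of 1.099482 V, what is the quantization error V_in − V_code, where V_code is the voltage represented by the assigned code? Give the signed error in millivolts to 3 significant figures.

+0.849 mV

Full-scale range = 2.25 V − (-2.25 V) = 4.5 V. LSB = 4.5 V / 2^11 ≈ 2.197 mV.
(V_in − V_min)/LSB = (1.099482 − (-2.25)) × 2048/4.5 = 1524.3865 → nearest code k = 1524.
V_code = V_min + k × range/2^11 = -2.25 + 1524 × 4.5/2048 = 1.098632813 V.
e = 1.099482 − (1.098632813) = +0.849 mV.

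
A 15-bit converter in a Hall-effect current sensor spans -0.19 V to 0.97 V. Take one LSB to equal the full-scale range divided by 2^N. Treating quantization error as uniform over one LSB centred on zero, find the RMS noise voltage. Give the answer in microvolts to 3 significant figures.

10.2 µV

The full-scale span is 0.97 − (-0.19) = 1.16 V.
Step size = 1.16/32768 V = 35.400 µV.
For a uniform distribution on [−LSB/2, +LSB/2], V_rms = LSB/√12 = 35.400 µV/3.4641 = 10.2 µV.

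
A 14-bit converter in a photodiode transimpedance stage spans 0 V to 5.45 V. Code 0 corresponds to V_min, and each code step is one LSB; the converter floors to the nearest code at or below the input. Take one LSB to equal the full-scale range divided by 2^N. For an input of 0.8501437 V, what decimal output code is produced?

2555

V_FS = 5.45 V. LSB = 5.45 V / 2^14 ≈ 332.6 µV.
code = ⌊(V_in − V_min)/LSB⌋ = ⌊(V_in − V_min) × 2^14 / range⌋
     = ⌊(0.8501437 − (0)) × 16384 / 5.45⌋ = ⌊0.8501437 × 16384/5.45⌋
     = ⌊2555.735⌋ = 2555.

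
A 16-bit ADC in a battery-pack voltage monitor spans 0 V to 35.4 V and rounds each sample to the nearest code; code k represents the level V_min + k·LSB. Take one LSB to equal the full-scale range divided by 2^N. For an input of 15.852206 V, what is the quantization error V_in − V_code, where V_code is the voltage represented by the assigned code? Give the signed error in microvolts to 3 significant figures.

V_FS = 35.4 V. LSB = 35.4 V / 2^16 ≈ 0.5402 mV.
(V_in − V_min)/LSB = (15.852206 − (0)) × 65536/35.4 = 29347.1800 → nearest code k = 29347.
Reconstructed level: 0 + 29347 × 35.4/65536 V = 15.852108765 V.
e = 15.852206 − (15.852108765) = +97.2 µV.

+97.2 µV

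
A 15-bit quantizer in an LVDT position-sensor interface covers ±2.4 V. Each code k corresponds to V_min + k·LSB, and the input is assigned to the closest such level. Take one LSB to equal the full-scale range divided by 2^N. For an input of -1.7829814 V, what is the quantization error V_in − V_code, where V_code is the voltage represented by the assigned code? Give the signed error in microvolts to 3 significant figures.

+26.4 µV

Range = 2.4 − (-2.4) = 4.8 V. LSB = 4.8 V / 2^15 ≈ 146.5 µV.
(V_in − V_min)/LSB = (-1.7829814 − (-2.4)) × 32768/4.8 = 4212.1803 → nearest code k = 4212.
V_code = V_min + k × range/2^15 = -2.4 + 4212 × 4.8/32768 = -1.7830078125 V.
V_in − V_code = -1.7829814 − (-1.7830078125) = +26.4 µV.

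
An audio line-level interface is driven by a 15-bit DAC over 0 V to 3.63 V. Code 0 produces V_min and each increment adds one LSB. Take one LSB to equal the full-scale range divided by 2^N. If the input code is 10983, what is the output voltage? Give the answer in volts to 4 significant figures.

1.217 V

Span = 3.63 V. LSB = 3.63 V / 2^15.
Output = V_min + (10983/32768) × range = 0 + 0.335175 × 3.63 V
      = 0 + 1.21668 = 1.21668 V.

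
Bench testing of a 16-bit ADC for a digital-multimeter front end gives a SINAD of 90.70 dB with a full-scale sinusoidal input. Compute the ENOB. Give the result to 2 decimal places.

Inverting SNR = 6.02 N + 1.76: N_eff = (90.70 − 1.76)/6.02 = 14.7741.

14.77 bits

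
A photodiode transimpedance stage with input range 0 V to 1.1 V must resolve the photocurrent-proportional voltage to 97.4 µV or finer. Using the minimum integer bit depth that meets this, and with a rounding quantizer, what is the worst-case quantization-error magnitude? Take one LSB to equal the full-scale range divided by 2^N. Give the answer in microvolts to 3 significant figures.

Full-scale range = 1.1 V.
1.1 V / 97.4 µV = 11290. Since 2^13 = 8192 and 2^14 = 16384, N = 14.
LSB = 1.1 V ÷ 2^14 = 1.1/16384 V = 67.139 µV.
Max error for round-to-nearest is LSB/2 = 33.6 µV.

33.6 µV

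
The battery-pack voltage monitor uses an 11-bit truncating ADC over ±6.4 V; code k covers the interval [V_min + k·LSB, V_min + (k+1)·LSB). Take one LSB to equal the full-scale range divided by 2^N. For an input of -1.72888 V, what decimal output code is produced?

The full-scale span is 6.4 − (-6.4) = 12.8 V. LSB = 12.8 V / 2^11 ≈ 6.250 mV.
(V_in − V_min) × 2^11/range = (-1.72888 − (-6.4)) × 2048/12.8 = 747.379.
Floor → code = 747.

747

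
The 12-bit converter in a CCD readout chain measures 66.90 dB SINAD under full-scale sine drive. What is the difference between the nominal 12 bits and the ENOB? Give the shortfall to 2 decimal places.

1.18 bits

ENOB = (SINAD − 1.76)/6.02 = (66.90 − 1.76)/6.02 = 10.8206 bits.
Lost resolution: 12 − 10.8206 = 1.1794 bits.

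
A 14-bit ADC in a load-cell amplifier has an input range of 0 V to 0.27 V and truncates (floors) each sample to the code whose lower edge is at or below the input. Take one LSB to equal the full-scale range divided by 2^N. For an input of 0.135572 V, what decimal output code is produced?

8226

Full-scale range = 0.27 V. LSB = 0.27 V / 2^14 ≈ 16.48 µV.
(V_in − V_min) × 2^14/range = (0.135572 − (0)) × 16384/0.27 = 8226.710.
Floor → code = 8226.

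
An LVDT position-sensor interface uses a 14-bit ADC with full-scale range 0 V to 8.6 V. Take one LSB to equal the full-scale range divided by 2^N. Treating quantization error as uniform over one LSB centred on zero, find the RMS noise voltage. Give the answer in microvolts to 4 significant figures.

Range is 8.6 V.
LSB = 8.6 V ÷ 2^14 = 8.6/16384 V = 0.524902 mV.
V_rms = LSB/√12 = 0.524902 mV / √12 = 151.5 µV.

151.5 µV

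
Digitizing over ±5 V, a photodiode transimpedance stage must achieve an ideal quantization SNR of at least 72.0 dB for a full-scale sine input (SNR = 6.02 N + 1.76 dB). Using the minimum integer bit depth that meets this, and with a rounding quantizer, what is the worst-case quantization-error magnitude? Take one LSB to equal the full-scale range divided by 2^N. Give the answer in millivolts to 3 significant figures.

Range = 5 − (-5) = 10 V.
Required N = ⌈(72.0 − 1.76)/6.02⌉ = ⌈11.668⌉ = 12.
LSB = 10 V ÷ 2^12 = 10/4096 V = 2.4414 mV.
Half an LSB is 1.22 mV.

1.22 mV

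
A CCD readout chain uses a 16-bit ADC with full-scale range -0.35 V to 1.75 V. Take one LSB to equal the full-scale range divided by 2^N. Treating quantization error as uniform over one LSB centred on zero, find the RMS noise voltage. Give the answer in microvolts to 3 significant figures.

Span: 1.75 V − (-0.35 V) = 2.1 V.
One LSB is 2.1 V / 65536 = 32.043 µV.
For a uniform distribution on [−LSB/2, +LSB/2], V_rms = LSB/√12 = 32.043 µV/3.4641 = 9.25 µV.

9.25 µV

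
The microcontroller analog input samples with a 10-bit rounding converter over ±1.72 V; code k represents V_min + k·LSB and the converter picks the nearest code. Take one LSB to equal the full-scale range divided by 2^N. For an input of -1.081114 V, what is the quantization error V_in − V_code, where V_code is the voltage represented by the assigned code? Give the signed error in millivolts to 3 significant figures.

The full-scale span is 1.72 − (-1.72) = 3.44 V. LSB = 3.44 V / 2^10 ≈ 3.359 mV.
(-1.081114 − (-1.72)) / LSB = 0.638886 × 1024/3.44 = 190.1800. Nearest integer: k = 190.
V_code = V_min + k × range/2^10 = -1.72 + 190 × 3.44/1024 = -1.081718750 V.
V_in − V_code = -1.081114 − (-1.081718750) = +0.605 mV.

+0.605 mV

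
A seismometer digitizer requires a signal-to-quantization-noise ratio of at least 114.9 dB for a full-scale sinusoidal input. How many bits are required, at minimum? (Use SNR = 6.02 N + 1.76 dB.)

N ≥ (114.9 − 1.76)/6.02 = 18.794 → N_min = 19.

19 bits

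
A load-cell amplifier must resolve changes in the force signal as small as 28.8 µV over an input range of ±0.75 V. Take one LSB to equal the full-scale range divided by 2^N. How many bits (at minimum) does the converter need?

16 bits

Range = 0.75 − (-0.75) = 1.5 V.
1.5 V / 28.8 µV = 52080. Since 2^15 = 32768 and 2^16 = 65536, N = 16.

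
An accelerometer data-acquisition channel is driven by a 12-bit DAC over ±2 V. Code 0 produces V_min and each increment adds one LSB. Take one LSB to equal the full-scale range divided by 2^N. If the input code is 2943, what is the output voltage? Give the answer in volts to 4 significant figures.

Full-scale range = 2 V − (-2 V) = 4 V. LSB = 4 V / 2^12.
V_out = -2 + 2943 × (4/4096) V
      = -2 V + 2.87402 V = 0.874023 V.

0.8740 V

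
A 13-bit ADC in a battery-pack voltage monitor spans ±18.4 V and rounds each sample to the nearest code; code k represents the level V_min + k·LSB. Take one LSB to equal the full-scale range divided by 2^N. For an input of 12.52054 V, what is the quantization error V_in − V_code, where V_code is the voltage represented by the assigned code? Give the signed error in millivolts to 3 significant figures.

Span: 18.4 V − (-18.4 V) = 36.8 V. LSB = 36.8 V / 2^13 ≈ 4.492 mV.
(V_in − V_min)/LSB = (12.52054 − (-18.4)) × 8192/36.8 = 6883.1811 → nearest code k = 6883.
V_code = -18.4 + (6883/8192) × 36.8 = 12.51972656 V.
V_in − V_code = 12.52054 − (12.51972656) = +0.813 mV.

+0.813 mV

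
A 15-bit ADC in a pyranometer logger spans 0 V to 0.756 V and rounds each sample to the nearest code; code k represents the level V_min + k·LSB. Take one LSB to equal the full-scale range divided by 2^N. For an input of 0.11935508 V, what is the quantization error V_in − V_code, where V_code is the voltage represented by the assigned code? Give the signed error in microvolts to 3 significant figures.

+7.30 µV

Range is 0.756 V. LSB = 0.756 V / 2^15 ≈ 23.07 µV.
Position in LSBs: (0.11935508 − (0)) × 32768/0.756 = 5173.3165; rounding gives k = 5173.
V_code = V_min + k × range/2^15 = 0 + 5173 × 0.756/32768 = 0.11934777832 V.
e = 0.11935508 − (0.11934777832) = +7.30 µV.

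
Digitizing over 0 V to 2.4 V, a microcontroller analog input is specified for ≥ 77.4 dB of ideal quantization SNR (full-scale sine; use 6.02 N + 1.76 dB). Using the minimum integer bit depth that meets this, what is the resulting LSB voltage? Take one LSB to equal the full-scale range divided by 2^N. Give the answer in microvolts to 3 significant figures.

Range is 2.4 V.
6.02 N + 1.76 ≥ 77.4 gives N ≥ 12.565, so the minimum integer is 13.
Step size = 2.4/8192 V = 293 µV.

293 µV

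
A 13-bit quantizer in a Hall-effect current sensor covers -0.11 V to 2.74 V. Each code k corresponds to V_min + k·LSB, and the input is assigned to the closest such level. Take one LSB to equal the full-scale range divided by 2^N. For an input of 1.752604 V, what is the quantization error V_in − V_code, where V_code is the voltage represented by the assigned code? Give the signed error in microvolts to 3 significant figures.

−54.7 µV

Span: 2.74 V − (-0.11 V) = 2.85 V. LSB = 2.85 V / 2^13 ≈ 347.9 µV.
Position in LSBs: (1.752604 − (-0.11)) × 8192/2.85 = 5353.8428; rounding gives k = 5354.
V_code = -0.11 + (5354/8192) × 2.85 = 1.752658691 V.
Error = V_in − V_code = 1.752604 − (1.752658691) = −54.7 µV.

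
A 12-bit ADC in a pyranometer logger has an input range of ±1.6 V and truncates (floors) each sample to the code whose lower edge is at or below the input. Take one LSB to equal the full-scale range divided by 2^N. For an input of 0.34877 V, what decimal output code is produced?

Range = 1.6 − (-1.6) = 3.2 V. LSB = 3.2 V / 2^12 ≈ 0.7812 mV.
V_in − V_min = 0.34877 − (-1.6) = 1.94877 V.
Divide by LSB: 1.94877 × 4096/3.2 = 2494.4256.
Truncating gives code 2494.

2494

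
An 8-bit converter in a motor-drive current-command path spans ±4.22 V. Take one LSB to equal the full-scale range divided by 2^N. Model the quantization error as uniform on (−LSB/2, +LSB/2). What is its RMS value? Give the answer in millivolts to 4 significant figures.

The full-scale span is 4.22 − (-4.22) = 8.44 V.
One LSB is 8.44 V / 256 = 32.9688 mV.
σ_q = LSB/√12 = 32.9688 mV/3.4641 = 9.517 mV.

9.517 mV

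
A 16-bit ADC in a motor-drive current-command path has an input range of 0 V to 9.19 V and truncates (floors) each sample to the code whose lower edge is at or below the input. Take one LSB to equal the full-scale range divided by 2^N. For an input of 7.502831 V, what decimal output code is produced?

53504

Full-scale range = 9.19 V. LSB = 9.19 V / 2^16 ≈ 140.2 µV.
code = ⌊(V_in − V_min)/LSB⌋ = ⌊(V_in − V_min) × 2^16 / range⌋
     = ⌊(7.502831 − (0)) × 65536 / 9.19⌋ = ⌊7.502831 × 65536/9.19⌋
     = ⌊53504.410⌋ = 53504.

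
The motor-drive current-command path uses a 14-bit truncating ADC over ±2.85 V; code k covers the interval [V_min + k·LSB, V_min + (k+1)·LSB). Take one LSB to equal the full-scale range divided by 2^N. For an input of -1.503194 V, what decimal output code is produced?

Range = 2.85 − (-2.85) = 5.7 V. LSB = 5.7 V / 2^14 ≈ 347.9 µV.
V_in − V_min = -1.503194 − (-2.85) = 1.346806 V.
Divide by LSB: 1.346806 × 16384/5.7 = 3871.2403.
Truncating gives code 3871.

3871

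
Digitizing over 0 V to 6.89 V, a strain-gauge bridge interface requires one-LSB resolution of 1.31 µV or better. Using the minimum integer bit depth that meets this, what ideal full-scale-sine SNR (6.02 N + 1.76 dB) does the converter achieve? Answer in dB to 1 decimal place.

140.2 dB

Full-scale range = 6.89 V.
Need 2^N ≥ 6.89 V / 1.31 µV = 5.260e6 → N_min = 23.
Ideal SNR at N = 23: 6.02·23 + 1.76 = 140.2 dB.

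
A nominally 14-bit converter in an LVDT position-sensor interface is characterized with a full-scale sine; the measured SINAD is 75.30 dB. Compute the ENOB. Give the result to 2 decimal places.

12.22 bits

ENOB = (SINAD − 1.76) / 6.02 = (75.30 − 1.76) / 6.02 = 73.54 / 6.02 = 12.2159.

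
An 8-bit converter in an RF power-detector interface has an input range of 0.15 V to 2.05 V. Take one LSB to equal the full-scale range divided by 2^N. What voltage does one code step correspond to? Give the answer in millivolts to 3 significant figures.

7.42 mV

The full-scale span is 2.05 − (0.15) = 1.9 V.
Number of codes = 2^8 = 256.
One LSB is 1.9 V / 256 = 7.42 mV.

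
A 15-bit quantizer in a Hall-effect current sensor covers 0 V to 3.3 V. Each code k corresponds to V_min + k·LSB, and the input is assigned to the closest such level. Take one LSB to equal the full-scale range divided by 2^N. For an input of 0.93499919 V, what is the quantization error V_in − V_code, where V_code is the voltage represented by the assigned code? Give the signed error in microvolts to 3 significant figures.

+26.0 µV

Range is 3.3 V. LSB = 3.3 V / 2^15 ≈ 100.7 µV.
(0.93499919 − (0)) / LSB = 0.93499919 × 32768/3.3 = 9284.2586. Nearest integer: k = 9284.
V_code = 0 + (9284/32768) × 3.3 = 0.93497314453 V.
e = 0.93499919 − (0.93497314453) = +26.0 µV.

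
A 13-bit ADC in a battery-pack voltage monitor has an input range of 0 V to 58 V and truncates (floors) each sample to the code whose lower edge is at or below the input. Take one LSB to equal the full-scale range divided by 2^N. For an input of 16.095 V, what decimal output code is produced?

2273

Range is 58 V. LSB = 58 V / 2^13 ≈ 7.080 mV.
(V_in − V_min) × 2^13/range = (16.095 − (0)) × 8192/58 = 2273.280.
Floor → code = 2273.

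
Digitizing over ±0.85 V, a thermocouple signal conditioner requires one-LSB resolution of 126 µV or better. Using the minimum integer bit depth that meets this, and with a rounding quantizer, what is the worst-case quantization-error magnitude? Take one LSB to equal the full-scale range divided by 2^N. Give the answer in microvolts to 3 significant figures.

51.9 µV

Range = 0.85 − (-0.85) = 1.7 V.
Levels needed ≥ 1.7/126 µV = 13490. 2^14 = 16384 suffices, so N_min = 14.
LSB = 1.7 V / 2^14 = 103.76 µV.
Half an LSB is 51.9 µV.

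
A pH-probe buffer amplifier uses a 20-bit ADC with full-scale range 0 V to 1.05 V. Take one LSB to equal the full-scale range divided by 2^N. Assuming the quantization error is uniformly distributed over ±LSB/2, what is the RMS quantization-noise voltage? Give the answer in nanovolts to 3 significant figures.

289 nV

Full-scale range = 1.05 V.
LSB = 1.05 V / 2^20 = 1.0014 µV.
RMS of a uniform error over width LSB is LSB/√12 = 289 nV.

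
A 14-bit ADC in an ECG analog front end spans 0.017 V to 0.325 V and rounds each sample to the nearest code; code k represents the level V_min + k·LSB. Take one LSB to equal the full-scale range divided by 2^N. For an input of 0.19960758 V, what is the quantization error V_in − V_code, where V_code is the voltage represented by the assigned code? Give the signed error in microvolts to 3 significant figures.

−4.24 µV

Range = 0.325 − (0.017) = 0.308 V. LSB = 0.308 V / 2^14 ≈ 18.80 µV.
(0.19960758 − (0.017)) / LSB = 0.18260758 × 16384/0.308 = 9713.7746. Nearest integer: k = 9714.
V_code = V_min + k × range/2^14 = 0.017 + 9714 × 0.308/16384 = 0.19961181641 V.
Error = V_in − V_code = 0.19960758 − (0.19961181641) = −4.24 µV.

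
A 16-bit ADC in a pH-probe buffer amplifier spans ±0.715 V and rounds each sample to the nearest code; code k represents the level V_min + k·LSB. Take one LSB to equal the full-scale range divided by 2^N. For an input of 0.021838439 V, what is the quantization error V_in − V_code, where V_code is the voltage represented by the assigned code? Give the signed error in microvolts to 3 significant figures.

Range = 0.715 − (-0.715) = 1.43 V. LSB = 1.43 V / 2^16 ≈ 21.82 µV.
(V_in − V_min)/LSB = (0.021838439 − (-0.715)) × 65536/1.43 = 33768.8419 → nearest code k = 33769.
V_code = -0.715 + (33769/65536) × 1.43 = 0.021841888428 V.
e = 0.021838439 − (0.021841888428) = −3.45 µV.

−3.45 µV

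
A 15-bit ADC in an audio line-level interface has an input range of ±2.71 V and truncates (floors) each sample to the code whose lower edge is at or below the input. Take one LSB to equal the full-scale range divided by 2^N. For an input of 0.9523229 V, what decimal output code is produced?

22141

Full-scale range = 2.71 V − (-2.71 V) = 5.42 V. LSB = 5.42 V / 2^15 ≈ 165.4 µV.
V_in − V_min = 0.9523229 − (-2.71) = 3.6623229 V.
Divide by LSB: 3.6623229 × 32768/5.42 = 22141.5123.
Truncating gives code 22141.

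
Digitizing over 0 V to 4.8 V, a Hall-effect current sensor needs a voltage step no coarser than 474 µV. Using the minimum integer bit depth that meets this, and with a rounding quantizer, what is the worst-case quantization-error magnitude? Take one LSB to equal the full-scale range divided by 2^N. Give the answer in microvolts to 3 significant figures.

146 µV

V_FS = 4.8 V.
Levels needed ≥ 4.8/474 µV = 10130. 2^14 = 16384 suffices, so N_min = 14.
LSB = 4.8 V / 2^14 = 292.97 µV.
Max error for round-to-nearest is LSB/2 = 146 µV.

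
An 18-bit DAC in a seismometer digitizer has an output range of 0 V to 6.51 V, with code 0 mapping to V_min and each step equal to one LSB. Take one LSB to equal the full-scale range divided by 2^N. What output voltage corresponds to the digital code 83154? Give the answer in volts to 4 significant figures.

2.065 V

Span = 6.51 V. LSB = 6.51 V / 2^18.
V_out = V_min + code × LSB = 0 V + 83154 × 6.51 V / 262144
      = 0 + 2.06502 = 2.06502 V.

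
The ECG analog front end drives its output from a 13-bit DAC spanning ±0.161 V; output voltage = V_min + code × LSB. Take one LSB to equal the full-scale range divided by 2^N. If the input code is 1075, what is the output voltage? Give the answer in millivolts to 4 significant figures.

Span: 0.161 V − (-0.161 V) = 0.322 V. LSB = 0.322 V / 2^13.
V_out = V_min + code × LSB = -0.161 V + 1075 × 0.322 V / 8192
      = -0.161 V + 0.0422546 V = -0.118745 V.

-118.7 mV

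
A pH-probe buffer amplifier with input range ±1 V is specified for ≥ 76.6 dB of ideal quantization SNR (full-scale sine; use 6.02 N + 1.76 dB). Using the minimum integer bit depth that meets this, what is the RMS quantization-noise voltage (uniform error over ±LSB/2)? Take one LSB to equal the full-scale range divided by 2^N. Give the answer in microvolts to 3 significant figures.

Span: 1 V − (-1 V) = 2 V.
6.02 N + 1.76 ≥ 76.6 gives N ≥ 12.432, so the minimum integer is 13.
LSB = 2 V / 2^13 = 244.14 µV.
V_rms = LSB/√12 = 70.5 µV.

70.5 µV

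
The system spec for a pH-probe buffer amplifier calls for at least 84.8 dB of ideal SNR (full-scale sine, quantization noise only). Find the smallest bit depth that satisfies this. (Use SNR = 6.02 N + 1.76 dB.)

Required N = ⌈(84.8 − 1.76)/6.02⌉ = ⌈13.794⌉ = 14.

14 bits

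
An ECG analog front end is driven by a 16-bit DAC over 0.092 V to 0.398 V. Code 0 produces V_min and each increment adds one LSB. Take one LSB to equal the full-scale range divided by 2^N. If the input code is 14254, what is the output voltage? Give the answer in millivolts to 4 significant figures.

158.6 mV

Full-scale range = 0.398 V − (0.092 V) = 0.306 V. LSB = 0.306 V / 2^16.
V_out = V_min + code × LSB = 0.092 V + 14254 × 0.306 V / 65536
      = 0.092 + 0.0665546 = 0.158555 V.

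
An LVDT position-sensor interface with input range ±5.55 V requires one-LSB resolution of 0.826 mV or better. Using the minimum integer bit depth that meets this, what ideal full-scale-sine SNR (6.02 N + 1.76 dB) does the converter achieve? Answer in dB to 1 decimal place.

86.0 dB

Full-scale range = 5.55 V − (-5.55 V) = 11.1 V.
11.1 V / 0.826 mV = 13440. Since 2^13 = 8192 and 2^14 = 16384, N = 14.
SNR = 6.02 × 14 + 1.76 = 86.04 dB.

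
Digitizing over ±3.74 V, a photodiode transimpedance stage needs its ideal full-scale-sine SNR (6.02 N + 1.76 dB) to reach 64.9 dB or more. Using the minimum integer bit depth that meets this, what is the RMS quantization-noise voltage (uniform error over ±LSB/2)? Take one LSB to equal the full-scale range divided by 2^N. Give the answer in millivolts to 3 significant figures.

Range = 3.74 − (-3.74) = 7.48 V.
6.02 N + 1.76 ≥ 64.9 gives N ≥ 10.488, so the minimum integer is 11.
Step size = 7.48/2048 V = 3.6523 mV.
σ_q = LSB/√12 = 3.6523 mV/3.4641 = 1.05 mV.

1.05 mV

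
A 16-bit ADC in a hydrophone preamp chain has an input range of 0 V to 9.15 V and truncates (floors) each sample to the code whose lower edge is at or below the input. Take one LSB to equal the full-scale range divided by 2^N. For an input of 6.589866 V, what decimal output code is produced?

47199

Full-scale range = 9.15 V. LSB = 9.15 V / 2^16 ≈ 139.6 µV.
(V_in − V_min) × 2^16/range = (6.589866 − (0)) × 65536/9.15 = 47199.285.
Floor → code = 47199.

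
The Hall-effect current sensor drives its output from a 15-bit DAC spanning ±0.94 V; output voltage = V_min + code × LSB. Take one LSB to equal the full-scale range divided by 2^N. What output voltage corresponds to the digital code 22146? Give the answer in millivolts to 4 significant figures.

330.6 mV

Full-scale range = 0.94 V − (-0.94 V) = 1.88 V. LSB = 1.88 V / 2^15.
V_out = V_min + code × LSB = -0.94 V + 22146 × 1.88 V / 32768
      = -0.94 + 1.27058 = 0.330583 V.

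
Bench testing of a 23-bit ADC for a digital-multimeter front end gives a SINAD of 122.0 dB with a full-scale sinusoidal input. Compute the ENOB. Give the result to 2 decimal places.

ENOB = (122.0 − 1.76)/6.02 = 19.9734 bits.

19.97 bits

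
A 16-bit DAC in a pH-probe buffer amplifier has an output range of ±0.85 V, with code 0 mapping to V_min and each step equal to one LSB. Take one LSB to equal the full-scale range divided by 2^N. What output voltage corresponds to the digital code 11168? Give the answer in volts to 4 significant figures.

-0.5603 V

Full-scale range = 0.85 V − (-0.85 V) = 1.7 V. LSB = 1.7 V / 2^16.
V_out = -0.85 + 11168 × (1.7/65536) V
      = -0.85 + 0.289697 = -0.560303 V.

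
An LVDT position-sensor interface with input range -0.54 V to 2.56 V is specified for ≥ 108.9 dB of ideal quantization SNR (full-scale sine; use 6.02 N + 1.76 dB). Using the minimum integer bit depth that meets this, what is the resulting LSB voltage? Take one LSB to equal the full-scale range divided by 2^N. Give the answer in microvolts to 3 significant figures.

Span: 2.56 V − (-0.54 V) = 3.1 V.
6.02 N + 1.76 ≥ 108.9 gives N ≥ 17.797, so the minimum integer is 18.
Step size = 3.1/262144 V = 11.8 µV.

11.8 µV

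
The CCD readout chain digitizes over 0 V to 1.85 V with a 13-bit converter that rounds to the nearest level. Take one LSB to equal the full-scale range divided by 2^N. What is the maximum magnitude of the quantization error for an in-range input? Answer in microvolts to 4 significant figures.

112.9 µV

V_FS = 1.85 V.
LSB = 1.85 V / 2^13 = 225.830 µV.
A rounding quantizer has |error| ≤ LSB/2 = 112.9 µV.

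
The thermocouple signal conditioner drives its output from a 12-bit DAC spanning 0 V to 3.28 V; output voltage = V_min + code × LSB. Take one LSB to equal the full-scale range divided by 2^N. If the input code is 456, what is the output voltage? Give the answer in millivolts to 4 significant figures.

365.2 mV

Full-scale range = 3.28 V. LSB = 3.28 V / 2^12.
V_out = V_min + code × LSB = 0 V + 456 × 3.28 V / 4096
      = 0 + 0.365156 = 0.365156 V.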